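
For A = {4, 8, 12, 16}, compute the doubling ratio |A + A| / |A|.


|A| = 4.
Compute A + A by enumerating all 16 pairs.
A + A = {8, 12, 16, 20, 24, 28, 32}, so |A + A| = 7.
K = |A + A| / |A| = 7/4 (already in lowest terms) ≈ 1.7500.
Reference: AP of size 4 gives K = 7/4 ≈ 1.7500; a fully generic set of size 4 gives K ≈ 2.5000.

|A| = 4, |A + A| = 7, K = 7/4.


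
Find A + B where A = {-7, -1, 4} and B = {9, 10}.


A + B = {a + b : a ∈ A, b ∈ B}.
Enumerate all |A|·|B| = 3·2 = 6 pairs (a, b) and collect distinct sums.
a = -7: -7+9=2, -7+10=3
a = -1: -1+9=8, -1+10=9
a = 4: 4+9=13, 4+10=14
Collecting distinct sums: A + B = {2, 3, 8, 9, 13, 14}
|A + B| = 6

A + B = {2, 3, 8, 9, 13, 14}


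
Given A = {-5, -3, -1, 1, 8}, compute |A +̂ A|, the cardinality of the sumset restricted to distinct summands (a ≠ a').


Restricted sumset: A +̂ A = {a + a' : a ∈ A, a' ∈ A, a ≠ a'}.
Equivalently, take A + A and drop any sum 2a that is achievable ONLY as a + a for a ∈ A (i.e. sums representable only with equal summands).
Enumerate pairs (a, a') with a < a' (symmetric, so each unordered pair gives one sum; this covers all a ≠ a'):
  -5 + -3 = -8
  -5 + -1 = -6
  -5 + 1 = -4
  -5 + 8 = 3
  -3 + -1 = -4
  -3 + 1 = -2
  -3 + 8 = 5
  -1 + 1 = 0
  -1 + 8 = 7
  1 + 8 = 9
Collected distinct sums: {-8, -6, -4, -2, 0, 3, 5, 7, 9}
|A +̂ A| = 9
(Reference bound: |A +̂ A| ≥ 2|A| - 3 for |A| ≥ 2, with |A| = 5 giving ≥ 7.)

|A +̂ A| = 9


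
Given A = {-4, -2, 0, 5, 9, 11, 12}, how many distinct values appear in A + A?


A + A = {a + a' : a, a' ∈ A}; |A| = 7.
General bounds: 2|A| - 1 ≤ |A + A| ≤ |A|(|A|+1)/2, i.e. 13 ≤ |A + A| ≤ 28.
Lower bound 2|A|-1 is attained iff A is an arithmetic progression.
Enumerate sums a + a' for a ≤ a' (symmetric, so this suffices):
a = -4: -4+-4=-8, -4+-2=-6, -4+0=-4, -4+5=1, -4+9=5, -4+11=7, -4+12=8
a = -2: -2+-2=-4, -2+0=-2, -2+5=3, -2+9=7, -2+11=9, -2+12=10
a = 0: 0+0=0, 0+5=5, 0+9=9, 0+11=11, 0+12=12
a = 5: 5+5=10, 5+9=14, 5+11=16, 5+12=17
a = 9: 9+9=18, 9+11=20, 9+12=21
a = 11: 11+11=22, 11+12=23
a = 12: 12+12=24
Distinct sums: {-8, -6, -4, -2, 0, 1, 3, 5, 7, 8, 9, 10, 11, 12, 14, 16, 17, 18, 20, 21, 22, 23, 24}
|A + A| = 23

|A + A| = 23


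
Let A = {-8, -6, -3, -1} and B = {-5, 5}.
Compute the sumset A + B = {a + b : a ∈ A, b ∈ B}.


A + B = {a + b : a ∈ A, b ∈ B}.
Enumerate all |A|·|B| = 4·2 = 8 pairs (a, b) and collect distinct sums.
a = -8: -8+-5=-13, -8+5=-3
a = -6: -6+-5=-11, -6+5=-1
a = -3: -3+-5=-8, -3+5=2
a = -1: -1+-5=-6, -1+5=4
Collecting distinct sums: A + B = {-13, -11, -8, -6, -3, -1, 2, 4}
|A + B| = 8

A + B = {-13, -11, -8, -6, -3, -1, 2, 4}


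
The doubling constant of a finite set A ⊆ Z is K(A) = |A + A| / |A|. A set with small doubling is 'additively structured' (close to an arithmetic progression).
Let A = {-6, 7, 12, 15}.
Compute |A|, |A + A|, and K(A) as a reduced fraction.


|A| = 4.
Compute A + A by enumerating all 16 pairs.
A + A = {-12, 1, 6, 9, 14, 19, 22, 24, 27, 30}, so |A + A| = 10.
K = |A + A| / |A| = 10/4 = 5/2 ≈ 2.5000.
Reference: AP of size 4 gives K = 7/4 ≈ 1.7500; a fully generic set of size 4 gives K ≈ 2.5000.

|A| = 4, |A + A| = 10, K = 10/4 = 5/2.


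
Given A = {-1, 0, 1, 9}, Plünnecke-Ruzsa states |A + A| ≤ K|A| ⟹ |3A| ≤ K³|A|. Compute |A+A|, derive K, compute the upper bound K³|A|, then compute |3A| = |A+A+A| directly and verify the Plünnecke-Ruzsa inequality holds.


|A| = 4.
Step 1: Compute A + A by enumerating all 16 pairs.
A + A = {-2, -1, 0, 1, 2, 8, 9, 10, 18}, so |A + A| = 9.
Step 2: Doubling constant K = |A + A|/|A| = 9/4 = 9/4 ≈ 2.2500.
Step 3: Plünnecke-Ruzsa gives |3A| ≤ K³·|A| = (2.2500)³ · 4 ≈ 45.5625.
Step 4: Compute 3A = A + A + A directly by enumerating all triples (a,b,c) ∈ A³; |3A| = 16.
Step 5: Check 16 ≤ 45.5625? Yes ✓.

K = 9/4, Plünnecke-Ruzsa bound K³|A| ≈ 45.5625, |3A| = 16, inequality holds.


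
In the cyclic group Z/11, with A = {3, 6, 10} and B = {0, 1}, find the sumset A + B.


Work in Z/11Z: reduce every sum a + b modulo 11.
Enumerate all 6 pairs:
a = 3: 3+0=3, 3+1=4
a = 6: 6+0=6, 6+1=7
a = 10: 10+0=10, 10+1=0
Distinct residues collected: {0, 3, 4, 6, 7, 10}
|A + B| = 6 (out of 11 total residues).

A + B = {0, 3, 4, 6, 7, 10}


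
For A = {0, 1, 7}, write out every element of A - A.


A - A = {a - a' : a, a' ∈ A}.
Compute a - a' for each ordered pair (a, a'):
a = 0: 0-0=0, 0-1=-1, 0-7=-7
a = 1: 1-0=1, 1-1=0, 1-7=-6
a = 7: 7-0=7, 7-1=6, 7-7=0
Collecting distinct values (and noting 0 appears from a-a):
A - A = {-7, -6, -1, 0, 1, 6, 7}
|A - A| = 7

A - A = {-7, -6, -1, 0, 1, 6, 7}


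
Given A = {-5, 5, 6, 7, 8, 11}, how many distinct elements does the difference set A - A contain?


A - A = {a - a' : a, a' ∈ A}; |A| = 6.
Bounds: 2|A|-1 ≤ |A - A| ≤ |A|² - |A| + 1, i.e. 11 ≤ |A - A| ≤ 31.
Note: 0 ∈ A - A always (from a - a). The set is symmetric: if d ∈ A - A then -d ∈ A - A.
Enumerate nonzero differences d = a - a' with a > a' (then include -d):
Positive differences: {1, 2, 3, 4, 5, 6, 10, 11, 12, 13, 16}
Full difference set: {0} ∪ (positive diffs) ∪ (negative diffs).
|A - A| = 1 + 2·11 = 23 (matches direct enumeration: 23).

|A - A| = 23


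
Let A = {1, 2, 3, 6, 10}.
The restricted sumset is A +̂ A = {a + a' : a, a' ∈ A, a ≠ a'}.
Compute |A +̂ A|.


Restricted sumset: A +̂ A = {a + a' : a ∈ A, a' ∈ A, a ≠ a'}.
Equivalently, take A + A and drop any sum 2a that is achievable ONLY as a + a for a ∈ A (i.e. sums representable only with equal summands).
Enumerate pairs (a, a') with a < a' (symmetric, so each unordered pair gives one sum; this covers all a ≠ a'):
  1 + 2 = 3
  1 + 3 = 4
  1 + 6 = 7
  1 + 10 = 11
  2 + 3 = 5
  2 + 6 = 8
  2 + 10 = 12
  3 + 6 = 9
  3 + 10 = 13
  6 + 10 = 16
Collected distinct sums: {3, 4, 5, 7, 8, 9, 11, 12, 13, 16}
|A +̂ A| = 10
(Reference bound: |A +̂ A| ≥ 2|A| - 3 for |A| ≥ 2, with |A| = 5 giving ≥ 7.)

|A +̂ A| = 10


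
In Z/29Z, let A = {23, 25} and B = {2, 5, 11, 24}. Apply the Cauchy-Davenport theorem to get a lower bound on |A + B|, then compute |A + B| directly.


Cauchy-Davenport: |A + B| ≥ min(p, |A| + |B| - 1) for A, B nonempty in Z/pZ.
|A| = 2, |B| = 4, p = 29.
CD lower bound = min(29, 2 + 4 - 1) = min(29, 5) = 5.
Compute A + B mod 29 directly:
a = 23: 23+2=25, 23+5=28, 23+11=5, 23+24=18
a = 25: 25+2=27, 25+5=1, 25+11=7, 25+24=20
A + B = {1, 5, 7, 18, 20, 25, 27, 28}, so |A + B| = 8.
Verify: 8 ≥ 5? Yes ✓.

CD lower bound = 5, actual |A + B| = 8.


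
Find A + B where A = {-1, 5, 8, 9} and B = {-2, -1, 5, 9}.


A + B = {a + b : a ∈ A, b ∈ B}.
Enumerate all |A|·|B| = 4·4 = 16 pairs (a, b) and collect distinct sums.
a = -1: -1+-2=-3, -1+-1=-2, -1+5=4, -1+9=8
a = 5: 5+-2=3, 5+-1=4, 5+5=10, 5+9=14
a = 8: 8+-2=6, 8+-1=7, 8+5=13, 8+9=17
a = 9: 9+-2=7, 9+-1=8, 9+5=14, 9+9=18
Collecting distinct sums: A + B = {-3, -2, 3, 4, 6, 7, 8, 10, 13, 14, 17, 18}
|A + B| = 12

A + B = {-3, -2, 3, 4, 6, 7, 8, 10, 13, 14, 17, 18}


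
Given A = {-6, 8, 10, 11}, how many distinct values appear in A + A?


A + A = {a + a' : a, a' ∈ A}; |A| = 4.
General bounds: 2|A| - 1 ≤ |A + A| ≤ |A|(|A|+1)/2, i.e. 7 ≤ |A + A| ≤ 10.
Lower bound 2|A|-1 is attained iff A is an arithmetic progression.
Enumerate sums a + a' for a ≤ a' (symmetric, so this suffices):
a = -6: -6+-6=-12, -6+8=2, -6+10=4, -6+11=5
a = 8: 8+8=16, 8+10=18, 8+11=19
a = 10: 10+10=20, 10+11=21
a = 11: 11+11=22
Distinct sums: {-12, 2, 4, 5, 16, 18, 19, 20, 21, 22}
|A + A| = 10

|A + A| = 10


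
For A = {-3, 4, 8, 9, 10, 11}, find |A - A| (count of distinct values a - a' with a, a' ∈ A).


A - A = {a - a' : a, a' ∈ A}; |A| = 6.
Bounds: 2|A|-1 ≤ |A - A| ≤ |A|² - |A| + 1, i.e. 11 ≤ |A - A| ≤ 31.
Note: 0 ∈ A - A always (from a - a). The set is symmetric: if d ∈ A - A then -d ∈ A - A.
Enumerate nonzero differences d = a - a' with a > a' (then include -d):
Positive differences: {1, 2, 3, 4, 5, 6, 7, 11, 12, 13, 14}
Full difference set: {0} ∪ (positive diffs) ∪ (negative diffs).
|A - A| = 1 + 2·11 = 23 (matches direct enumeration: 23).

|A - A| = 23


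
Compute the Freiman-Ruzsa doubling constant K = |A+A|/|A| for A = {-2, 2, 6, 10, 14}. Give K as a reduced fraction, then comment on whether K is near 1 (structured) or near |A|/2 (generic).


|A| = 5.
Compute A + A by enumerating all 25 pairs.
A + A = {-4, 0, 4, 8, 12, 16, 20, 24, 28}, so |A + A| = 9.
K = |A + A| / |A| = 9/5 (already in lowest terms) ≈ 1.8000.
Reference: AP of size 5 gives K = 9/5 ≈ 1.8000; a fully generic set of size 5 gives K ≈ 3.0000.

|A| = 5, |A + A| = 9, K = 9/5.


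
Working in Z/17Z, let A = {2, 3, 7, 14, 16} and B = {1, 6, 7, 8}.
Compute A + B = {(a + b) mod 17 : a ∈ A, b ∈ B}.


Work in Z/17Z: reduce every sum a + b modulo 17.
Enumerate all 20 pairs:
a = 2: 2+1=3, 2+6=8, 2+7=9, 2+8=10
a = 3: 3+1=4, 3+6=9, 3+7=10, 3+8=11
a = 7: 7+1=8, 7+6=13, 7+7=14, 7+8=15
a = 14: 14+1=15, 14+6=3, 14+7=4, 14+8=5
a = 16: 16+1=0, 16+6=5, 16+7=6, 16+8=7
Distinct residues collected: {0, 3, 4, 5, 6, 7, 8, 9, 10, 11, 13, 14, 15}
|A + B| = 13 (out of 17 total residues).

A + B = {0, 3, 4, 5, 6, 7, 8, 9, 10, 11, 13, 14, 15}


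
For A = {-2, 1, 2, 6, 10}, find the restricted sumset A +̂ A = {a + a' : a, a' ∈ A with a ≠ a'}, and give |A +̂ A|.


Restricted sumset: A +̂ A = {a + a' : a ∈ A, a' ∈ A, a ≠ a'}.
Equivalently, take A + A and drop any sum 2a that is achievable ONLY as a + a for a ∈ A (i.e. sums representable only with equal summands).
Enumerate pairs (a, a') with a < a' (symmetric, so each unordered pair gives one sum; this covers all a ≠ a'):
  -2 + 1 = -1
  -2 + 2 = 0
  -2 + 6 = 4
  -2 + 10 = 8
  1 + 2 = 3
  1 + 6 = 7
  1 + 10 = 11
  2 + 6 = 8
  2 + 10 = 12
  6 + 10 = 16
Collected distinct sums: {-1, 0, 3, 4, 7, 8, 11, 12, 16}
|A +̂ A| = 9
(Reference bound: |A +̂ A| ≥ 2|A| - 3 for |A| ≥ 2, with |A| = 5 giving ≥ 7.)

|A +̂ A| = 9


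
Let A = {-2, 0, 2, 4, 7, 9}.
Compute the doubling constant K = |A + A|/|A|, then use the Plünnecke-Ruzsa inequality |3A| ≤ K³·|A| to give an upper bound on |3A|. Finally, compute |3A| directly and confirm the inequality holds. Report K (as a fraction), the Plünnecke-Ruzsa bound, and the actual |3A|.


|A| = 6.
Step 1: Compute A + A by enumerating all 36 pairs.
A + A = {-4, -2, 0, 2, 4, 5, 6, 7, 8, 9, 11, 13, 14, 16, 18}, so |A + A| = 15.
Step 2: Doubling constant K = |A + A|/|A| = 15/6 = 15/6 ≈ 2.5000.
Step 3: Plünnecke-Ruzsa gives |3A| ≤ K³·|A| = (2.5000)³ · 6 ≈ 93.7500.
Step 4: Compute 3A = A + A + A directly by enumerating all triples (a,b,c) ∈ A³; |3A| = 27.
Step 5: Check 27 ≤ 93.7500? Yes ✓.

K = 15/6, Plünnecke-Ruzsa bound K³|A| ≈ 93.7500, |3A| = 27, inequality holds.


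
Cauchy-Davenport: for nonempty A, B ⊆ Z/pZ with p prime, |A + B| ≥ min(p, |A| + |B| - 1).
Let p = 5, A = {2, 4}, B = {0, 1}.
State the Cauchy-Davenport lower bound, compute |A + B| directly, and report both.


Cauchy-Davenport: |A + B| ≥ min(p, |A| + |B| - 1) for A, B nonempty in Z/pZ.
|A| = 2, |B| = 2, p = 5.
CD lower bound = min(5, 2 + 2 - 1) = min(5, 3) = 3.
Compute A + B mod 5 directly:
a = 2: 2+0=2, 2+1=3
a = 4: 4+0=4, 4+1=0
A + B = {0, 2, 3, 4}, so |A + B| = 4.
Verify: 4 ≥ 3? Yes ✓.

CD lower bound = 3, actual |A + B| = 4.


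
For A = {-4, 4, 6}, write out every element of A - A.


A - A = {a - a' : a, a' ∈ A}.
Compute a - a' for each ordered pair (a, a'):
a = -4: -4--4=0, -4-4=-8, -4-6=-10
a = 4: 4--4=8, 4-4=0, 4-6=-2
a = 6: 6--4=10, 6-4=2, 6-6=0
Collecting distinct values (and noting 0 appears from a-a):
A - A = {-10, -8, -2, 0, 2, 8, 10}
|A - A| = 7

A - A = {-10, -8, -2, 0, 2, 8, 10}


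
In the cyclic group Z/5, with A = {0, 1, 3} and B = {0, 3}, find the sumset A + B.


Work in Z/5Z: reduce every sum a + b modulo 5.
Enumerate all 6 pairs:
a = 0: 0+0=0, 0+3=3
a = 1: 1+0=1, 1+3=4
a = 3: 3+0=3, 3+3=1
Distinct residues collected: {0, 1, 3, 4}
|A + B| = 4 (out of 5 total residues).

A + B = {0, 1, 3, 4}


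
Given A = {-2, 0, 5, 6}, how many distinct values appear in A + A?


A + A = {a + a' : a, a' ∈ A}; |A| = 4.
General bounds: 2|A| - 1 ≤ |A + A| ≤ |A|(|A|+1)/2, i.e. 7 ≤ |A + A| ≤ 10.
Lower bound 2|A|-1 is attained iff A is an arithmetic progression.
Enumerate sums a + a' for a ≤ a' (symmetric, so this suffices):
a = -2: -2+-2=-4, -2+0=-2, -2+5=3, -2+6=4
a = 0: 0+0=0, 0+5=5, 0+6=6
a = 5: 5+5=10, 5+6=11
a = 6: 6+6=12
Distinct sums: {-4, -2, 0, 3, 4, 5, 6, 10, 11, 12}
|A + A| = 10

|A + A| = 10


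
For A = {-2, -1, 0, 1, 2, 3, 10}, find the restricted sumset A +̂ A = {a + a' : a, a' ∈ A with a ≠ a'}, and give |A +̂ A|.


Restricted sumset: A +̂ A = {a + a' : a ∈ A, a' ∈ A, a ≠ a'}.
Equivalently, take A + A and drop any sum 2a that is achievable ONLY as a + a for a ∈ A (i.e. sums representable only with equal summands).
Enumerate pairs (a, a') with a < a' (symmetric, so each unordered pair gives one sum; this covers all a ≠ a'):
  -2 + -1 = -3
  -2 + 0 = -2
  -2 + 1 = -1
  -2 + 2 = 0
  -2 + 3 = 1
  -2 + 10 = 8
  -1 + 0 = -1
  -1 + 1 = 0
  -1 + 2 = 1
  -1 + 3 = 2
  -1 + 10 = 9
  0 + 1 = 1
  0 + 2 = 2
  0 + 3 = 3
  0 + 10 = 10
  1 + 2 = 3
  1 + 3 = 4
  1 + 10 = 11
  2 + 3 = 5
  2 + 10 = 12
  3 + 10 = 13
Collected distinct sums: {-3, -2, -1, 0, 1, 2, 3, 4, 5, 8, 9, 10, 11, 12, 13}
|A +̂ A| = 15
(Reference bound: |A +̂ A| ≥ 2|A| - 3 for |A| ≥ 2, with |A| = 7 giving ≥ 11.)

|A +̂ A| = 15


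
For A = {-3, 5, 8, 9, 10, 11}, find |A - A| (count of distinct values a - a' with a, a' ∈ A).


A - A = {a - a' : a, a' ∈ A}; |A| = 6.
Bounds: 2|A|-1 ≤ |A - A| ≤ |A|² - |A| + 1, i.e. 11 ≤ |A - A| ≤ 31.
Note: 0 ∈ A - A always (from a - a). The set is symmetric: if d ∈ A - A then -d ∈ A - A.
Enumerate nonzero differences d = a - a' with a > a' (then include -d):
Positive differences: {1, 2, 3, 4, 5, 6, 8, 11, 12, 13, 14}
Full difference set: {0} ∪ (positive diffs) ∪ (negative diffs).
|A - A| = 1 + 2·11 = 23 (matches direct enumeration: 23).

|A - A| = 23


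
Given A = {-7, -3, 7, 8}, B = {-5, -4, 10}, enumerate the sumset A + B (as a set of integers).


A + B = {a + b : a ∈ A, b ∈ B}.
Enumerate all |A|·|B| = 4·3 = 12 pairs (a, b) and collect distinct sums.
a = -7: -7+-5=-12, -7+-4=-11, -7+10=3
a = -3: -3+-5=-8, -3+-4=-7, -3+10=7
a = 7: 7+-5=2, 7+-4=3, 7+10=17
a = 8: 8+-5=3, 8+-4=4, 8+10=18
Collecting distinct sums: A + B = {-12, -11, -8, -7, 2, 3, 4, 7, 17, 18}
|A + B| = 10

A + B = {-12, -11, -8, -7, 2, 3, 4, 7, 17, 18}


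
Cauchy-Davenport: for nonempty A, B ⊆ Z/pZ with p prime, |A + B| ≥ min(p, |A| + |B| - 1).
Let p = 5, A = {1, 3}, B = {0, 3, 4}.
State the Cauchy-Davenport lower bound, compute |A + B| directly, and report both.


Cauchy-Davenport: |A + B| ≥ min(p, |A| + |B| - 1) for A, B nonempty in Z/pZ.
|A| = 2, |B| = 3, p = 5.
CD lower bound = min(5, 2 + 3 - 1) = min(5, 4) = 4.
Compute A + B mod 5 directly:
a = 1: 1+0=1, 1+3=4, 1+4=0
a = 3: 3+0=3, 3+3=1, 3+4=2
A + B = {0, 1, 2, 3, 4}, so |A + B| = 5.
Verify: 5 ≥ 4? Yes ✓.

CD lower bound = 4, actual |A + B| = 5.


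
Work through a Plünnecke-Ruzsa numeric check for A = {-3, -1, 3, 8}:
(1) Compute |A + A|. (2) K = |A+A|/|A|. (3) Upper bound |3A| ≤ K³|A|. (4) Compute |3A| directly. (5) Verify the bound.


|A| = 4.
Step 1: Compute A + A by enumerating all 16 pairs.
A + A = {-6, -4, -2, 0, 2, 5, 6, 7, 11, 16}, so |A + A| = 10.
Step 2: Doubling constant K = |A + A|/|A| = 10/4 = 10/4 ≈ 2.5000.
Step 3: Plünnecke-Ruzsa gives |3A| ≤ K³·|A| = (2.5000)³ · 4 ≈ 62.5000.
Step 4: Compute 3A = A + A + A directly by enumerating all triples (a,b,c) ∈ A³; |3A| = 19.
Step 5: Check 19 ≤ 62.5000? Yes ✓.

K = 10/4, Plünnecke-Ruzsa bound K³|A| ≈ 62.5000, |3A| = 19, inequality holds.


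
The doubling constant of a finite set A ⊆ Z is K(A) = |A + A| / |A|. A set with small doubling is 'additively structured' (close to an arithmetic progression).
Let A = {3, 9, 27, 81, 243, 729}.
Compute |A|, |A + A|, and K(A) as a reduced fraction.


|A| = 6.
Compute A + A by enumerating all 36 pairs.
A + A = {6, 12, 18, 30, 36, 54, 84, 90, 108, 162, 246, 252, 270, 324, 486, 732, 738, 756, 810, 972, 1458}, so |A + A| = 21.
K = |A + A| / |A| = 21/6 = 7/2 ≈ 3.5000.
Reference: AP of size 6 gives K = 11/6 ≈ 1.8333; a fully generic set of size 6 gives K ≈ 3.5000.

|A| = 6, |A + A| = 21, K = 21/6 = 7/2.


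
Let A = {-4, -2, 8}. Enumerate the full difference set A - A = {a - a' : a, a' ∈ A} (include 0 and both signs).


A - A = {a - a' : a, a' ∈ A}.
Compute a - a' for each ordered pair (a, a'):
a = -4: -4--4=0, -4--2=-2, -4-8=-12
a = -2: -2--4=2, -2--2=0, -2-8=-10
a = 8: 8--4=12, 8--2=10, 8-8=0
Collecting distinct values (and noting 0 appears from a-a):
A - A = {-12, -10, -2, 0, 2, 10, 12}
|A - A| = 7

A - A = {-12, -10, -2, 0, 2, 10, 12}


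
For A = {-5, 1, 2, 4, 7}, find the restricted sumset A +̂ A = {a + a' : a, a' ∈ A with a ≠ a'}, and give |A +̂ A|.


Restricted sumset: A +̂ A = {a + a' : a ∈ A, a' ∈ A, a ≠ a'}.
Equivalently, take A + A and drop any sum 2a that is achievable ONLY as a + a for a ∈ A (i.e. sums representable only with equal summands).
Enumerate pairs (a, a') with a < a' (symmetric, so each unordered pair gives one sum; this covers all a ≠ a'):
  -5 + 1 = -4
  -5 + 2 = -3
  -5 + 4 = -1
  -5 + 7 = 2
  1 + 2 = 3
  1 + 4 = 5
  1 + 7 = 8
  2 + 4 = 6
  2 + 7 = 9
  4 + 7 = 11
Collected distinct sums: {-4, -3, -1, 2, 3, 5, 6, 8, 9, 11}
|A +̂ A| = 10
(Reference bound: |A +̂ A| ≥ 2|A| - 3 for |A| ≥ 2, with |A| = 5 giving ≥ 7.)

|A +̂ A| = 10


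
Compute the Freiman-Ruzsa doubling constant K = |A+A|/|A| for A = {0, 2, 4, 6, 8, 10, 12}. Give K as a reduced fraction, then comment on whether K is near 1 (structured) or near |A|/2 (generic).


|A| = 7.
Compute A + A by enumerating all 49 pairs.
A + A = {0, 2, 4, 6, 8, 10, 12, 14, 16, 18, 20, 22, 24}, so |A + A| = 13.
K = |A + A| / |A| = 13/7 (already in lowest terms) ≈ 1.8571.
Reference: AP of size 7 gives K = 13/7 ≈ 1.8571; a fully generic set of size 7 gives K ≈ 4.0000.

|A| = 7, |A + A| = 13, K = 13/7.


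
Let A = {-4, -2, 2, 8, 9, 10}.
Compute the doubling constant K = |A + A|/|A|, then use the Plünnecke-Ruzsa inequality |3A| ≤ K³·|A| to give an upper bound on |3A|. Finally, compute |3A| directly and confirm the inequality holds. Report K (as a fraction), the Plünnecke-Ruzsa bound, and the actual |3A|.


|A| = 6.
Step 1: Compute A + A by enumerating all 36 pairs.
A + A = {-8, -6, -4, -2, 0, 4, 5, 6, 7, 8, 10, 11, 12, 16, 17, 18, 19, 20}, so |A + A| = 18.
Step 2: Doubling constant K = |A + A|/|A| = 18/6 = 18/6 ≈ 3.0000.
Step 3: Plünnecke-Ruzsa gives |3A| ≤ K³·|A| = (3.0000)³ · 6 ≈ 162.0000.
Step 4: Compute 3A = A + A + A directly by enumerating all triples (a,b,c) ∈ A³; |3A| = 35.
Step 5: Check 35 ≤ 162.0000? Yes ✓.

K = 18/6, Plünnecke-Ruzsa bound K³|A| ≈ 162.0000, |3A| = 35, inequality holds.


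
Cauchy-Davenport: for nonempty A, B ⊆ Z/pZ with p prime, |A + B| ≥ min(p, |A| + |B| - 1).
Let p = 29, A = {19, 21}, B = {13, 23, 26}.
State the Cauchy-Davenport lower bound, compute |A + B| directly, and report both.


Cauchy-Davenport: |A + B| ≥ min(p, |A| + |B| - 1) for A, B nonempty in Z/pZ.
|A| = 2, |B| = 3, p = 29.
CD lower bound = min(29, 2 + 3 - 1) = min(29, 4) = 4.
Compute A + B mod 29 directly:
a = 19: 19+13=3, 19+23=13, 19+26=16
a = 21: 21+13=5, 21+23=15, 21+26=18
A + B = {3, 5, 13, 15, 16, 18}, so |A + B| = 6.
Verify: 6 ≥ 4? Yes ✓.

CD lower bound = 4, actual |A + B| = 6.


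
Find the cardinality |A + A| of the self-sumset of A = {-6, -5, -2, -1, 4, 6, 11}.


A + A = {a + a' : a, a' ∈ A}; |A| = 7.
General bounds: 2|A| - 1 ≤ |A + A| ≤ |A|(|A|+1)/2, i.e. 13 ≤ |A + A| ≤ 28.
Lower bound 2|A|-1 is attained iff A is an arithmetic progression.
Enumerate sums a + a' for a ≤ a' (symmetric, so this suffices):
a = -6: -6+-6=-12, -6+-5=-11, -6+-2=-8, -6+-1=-7, -6+4=-2, -6+6=0, -6+11=5
a = -5: -5+-5=-10, -5+-2=-7, -5+-1=-6, -5+4=-1, -5+6=1, -5+11=6
a = -2: -2+-2=-4, -2+-1=-3, -2+4=2, -2+6=4, -2+11=9
a = -1: -1+-1=-2, -1+4=3, -1+6=5, -1+11=10
a = 4: 4+4=8, 4+6=10, 4+11=15
a = 6: 6+6=12, 6+11=17
a = 11: 11+11=22
Distinct sums: {-12, -11, -10, -8, -7, -6, -4, -3, -2, -1, 0, 1, 2, 3, 4, 5, 6, 8, 9, 10, 12, 15, 17, 22}
|A + A| = 24

|A + A| = 24


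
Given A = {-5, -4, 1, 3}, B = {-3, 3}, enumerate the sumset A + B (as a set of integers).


A + B = {a + b : a ∈ A, b ∈ B}.
Enumerate all |A|·|B| = 4·2 = 8 pairs (a, b) and collect distinct sums.
a = -5: -5+-3=-8, -5+3=-2
a = -4: -4+-3=-7, -4+3=-1
a = 1: 1+-3=-2, 1+3=4
a = 3: 3+-3=0, 3+3=6
Collecting distinct sums: A + B = {-8, -7, -2, -1, 0, 4, 6}
|A + B| = 7

A + B = {-8, -7, -2, -1, 0, 4, 6}


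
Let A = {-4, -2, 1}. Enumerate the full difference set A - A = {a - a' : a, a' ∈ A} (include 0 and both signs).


A - A = {a - a' : a, a' ∈ A}.
Compute a - a' for each ordered pair (a, a'):
a = -4: -4--4=0, -4--2=-2, -4-1=-5
a = -2: -2--4=2, -2--2=0, -2-1=-3
a = 1: 1--4=5, 1--2=3, 1-1=0
Collecting distinct values (and noting 0 appears from a-a):
A - A = {-5, -3, -2, 0, 2, 3, 5}
|A - A| = 7

A - A = {-5, -3, -2, 0, 2, 3, 5}


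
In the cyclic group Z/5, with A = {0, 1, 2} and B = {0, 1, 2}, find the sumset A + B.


Work in Z/5Z: reduce every sum a + b modulo 5.
Enumerate all 9 pairs:
a = 0: 0+0=0, 0+1=1, 0+2=2
a = 1: 1+0=1, 1+1=2, 1+2=3
a = 2: 2+0=2, 2+1=3, 2+2=4
Distinct residues collected: {0, 1, 2, 3, 4}
|A + B| = 5 (out of 5 total residues).

A + B = {0, 1, 2, 3, 4}


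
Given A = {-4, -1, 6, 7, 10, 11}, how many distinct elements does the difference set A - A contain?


A - A = {a - a' : a, a' ∈ A}; |A| = 6.
Bounds: 2|A|-1 ≤ |A - A| ≤ |A|² - |A| + 1, i.e. 11 ≤ |A - A| ≤ 31.
Note: 0 ∈ A - A always (from a - a). The set is symmetric: if d ∈ A - A then -d ∈ A - A.
Enumerate nonzero differences d = a - a' with a > a' (then include -d):
Positive differences: {1, 3, 4, 5, 7, 8, 10, 11, 12, 14, 15}
Full difference set: {0} ∪ (positive diffs) ∪ (negative diffs).
|A - A| = 1 + 2·11 = 23 (matches direct enumeration: 23).

|A - A| = 23


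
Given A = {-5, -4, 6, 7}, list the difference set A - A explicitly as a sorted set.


A - A = {a - a' : a, a' ∈ A}.
Compute a - a' for each ordered pair (a, a'):
a = -5: -5--5=0, -5--4=-1, -5-6=-11, -5-7=-12
a = -4: -4--5=1, -4--4=0, -4-6=-10, -4-7=-11
a = 6: 6--5=11, 6--4=10, 6-6=0, 6-7=-1
a = 7: 7--5=12, 7--4=11, 7-6=1, 7-7=0
Collecting distinct values (and noting 0 appears from a-a):
A - A = {-12, -11, -10, -1, 0, 1, 10, 11, 12}
|A - A| = 9

A - A = {-12, -11, -10, -1, 0, 1, 10, 11, 12}


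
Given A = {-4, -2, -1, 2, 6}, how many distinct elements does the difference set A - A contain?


A - A = {a - a' : a, a' ∈ A}; |A| = 5.
Bounds: 2|A|-1 ≤ |A - A| ≤ |A|² - |A| + 1, i.e. 9 ≤ |A - A| ≤ 21.
Note: 0 ∈ A - A always (from a - a). The set is symmetric: if d ∈ A - A then -d ∈ A - A.
Enumerate nonzero differences d = a - a' with a > a' (then include -d):
Positive differences: {1, 2, 3, 4, 6, 7, 8, 10}
Full difference set: {0} ∪ (positive diffs) ∪ (negative diffs).
|A - A| = 1 + 2·8 = 17 (matches direct enumeration: 17).

|A - A| = 17


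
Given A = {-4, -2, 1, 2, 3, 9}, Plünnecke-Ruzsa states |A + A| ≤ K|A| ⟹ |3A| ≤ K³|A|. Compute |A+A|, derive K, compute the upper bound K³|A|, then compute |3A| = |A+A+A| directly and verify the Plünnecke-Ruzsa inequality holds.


|A| = 6.
Step 1: Compute A + A by enumerating all 36 pairs.
A + A = {-8, -6, -4, -3, -2, -1, 0, 1, 2, 3, 4, 5, 6, 7, 10, 11, 12, 18}, so |A + A| = 18.
Step 2: Doubling constant K = |A + A|/|A| = 18/6 = 18/6 ≈ 3.0000.
Step 3: Plünnecke-Ruzsa gives |3A| ≤ K³·|A| = (3.0000)³ · 6 ≈ 162.0000.
Step 4: Compute 3A = A + A + A directly by enumerating all triples (a,b,c) ∈ A³; |3A| = 31.
Step 5: Check 31 ≤ 162.0000? Yes ✓.

K = 18/6, Plünnecke-Ruzsa bound K³|A| ≈ 162.0000, |3A| = 31, inequality holds.


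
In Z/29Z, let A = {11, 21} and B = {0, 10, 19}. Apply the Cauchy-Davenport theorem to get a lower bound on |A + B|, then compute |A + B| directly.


Cauchy-Davenport: |A + B| ≥ min(p, |A| + |B| - 1) for A, B nonempty in Z/pZ.
|A| = 2, |B| = 3, p = 29.
CD lower bound = min(29, 2 + 3 - 1) = min(29, 4) = 4.
Compute A + B mod 29 directly:
a = 11: 11+0=11, 11+10=21, 11+19=1
a = 21: 21+0=21, 21+10=2, 21+19=11
A + B = {1, 2, 11, 21}, so |A + B| = 4.
Verify: 4 ≥ 4? Yes ✓.

CD lower bound = 4, actual |A + B| = 4.


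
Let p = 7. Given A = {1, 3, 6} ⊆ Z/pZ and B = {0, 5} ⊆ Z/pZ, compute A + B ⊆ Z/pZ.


Work in Z/7Z: reduce every sum a + b modulo 7.
Enumerate all 6 pairs:
a = 1: 1+0=1, 1+5=6
a = 3: 3+0=3, 3+5=1
a = 6: 6+0=6, 6+5=4
Distinct residues collected: {1, 3, 4, 6}
|A + B| = 4 (out of 7 total residues).

A + B = {1, 3, 4, 6}


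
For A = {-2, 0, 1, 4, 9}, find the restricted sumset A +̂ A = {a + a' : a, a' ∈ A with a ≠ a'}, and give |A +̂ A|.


Restricted sumset: A +̂ A = {a + a' : a ∈ A, a' ∈ A, a ≠ a'}.
Equivalently, take A + A and drop any sum 2a that is achievable ONLY as a + a for a ∈ A (i.e. sums representable only with equal summands).
Enumerate pairs (a, a') with a < a' (symmetric, so each unordered pair gives one sum; this covers all a ≠ a'):
  -2 + 0 = -2
  -2 + 1 = -1
  -2 + 4 = 2
  -2 + 9 = 7
  0 + 1 = 1
  0 + 4 = 4
  0 + 9 = 9
  1 + 4 = 5
  1 + 9 = 10
  4 + 9 = 13
Collected distinct sums: {-2, -1, 1, 2, 4, 5, 7, 9, 10, 13}
|A +̂ A| = 10
(Reference bound: |A +̂ A| ≥ 2|A| - 3 for |A| ≥ 2, with |A| = 5 giving ≥ 7.)

|A +̂ A| = 10


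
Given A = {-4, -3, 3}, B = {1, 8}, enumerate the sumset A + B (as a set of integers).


A + B = {a + b : a ∈ A, b ∈ B}.
Enumerate all |A|·|B| = 3·2 = 6 pairs (a, b) and collect distinct sums.
a = -4: -4+1=-3, -4+8=4
a = -3: -3+1=-2, -3+8=5
a = 3: 3+1=4, 3+8=11
Collecting distinct sums: A + B = {-3, -2, 4, 5, 11}
|A + B| = 5

A + B = {-3, -2, 4, 5, 11}


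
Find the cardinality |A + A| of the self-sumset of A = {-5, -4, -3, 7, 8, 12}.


A + A = {a + a' : a, a' ∈ A}; |A| = 6.
General bounds: 2|A| - 1 ≤ |A + A| ≤ |A|(|A|+1)/2, i.e. 11 ≤ |A + A| ≤ 21.
Lower bound 2|A|-1 is attained iff A is an arithmetic progression.
Enumerate sums a + a' for a ≤ a' (symmetric, so this suffices):
a = -5: -5+-5=-10, -5+-4=-9, -5+-3=-8, -5+7=2, -5+8=3, -5+12=7
a = -4: -4+-4=-8, -4+-3=-7, -4+7=3, -4+8=4, -4+12=8
a = -3: -3+-3=-6, -3+7=4, -3+8=5, -3+12=9
a = 7: 7+7=14, 7+8=15, 7+12=19
a = 8: 8+8=16, 8+12=20
a = 12: 12+12=24
Distinct sums: {-10, -9, -8, -7, -6, 2, 3, 4, 5, 7, 8, 9, 14, 15, 16, 19, 20, 24}
|A + A| = 18

|A + A| = 18


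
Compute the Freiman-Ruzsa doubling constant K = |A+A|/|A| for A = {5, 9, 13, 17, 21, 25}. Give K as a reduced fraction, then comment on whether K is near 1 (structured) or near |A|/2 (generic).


|A| = 6.
Compute A + A by enumerating all 36 pairs.
A + A = {10, 14, 18, 22, 26, 30, 34, 38, 42, 46, 50}, so |A + A| = 11.
K = |A + A| / |A| = 11/6 (already in lowest terms) ≈ 1.8333.
Reference: AP of size 6 gives K = 11/6 ≈ 1.8333; a fully generic set of size 6 gives K ≈ 3.5000.

|A| = 6, |A + A| = 11, K = 11/6.


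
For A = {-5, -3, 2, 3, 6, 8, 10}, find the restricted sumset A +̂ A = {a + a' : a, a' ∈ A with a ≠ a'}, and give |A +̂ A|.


Restricted sumset: A +̂ A = {a + a' : a ∈ A, a' ∈ A, a ≠ a'}.
Equivalently, take A + A and drop any sum 2a that is achievable ONLY as a + a for a ∈ A (i.e. sums representable only with equal summands).
Enumerate pairs (a, a') with a < a' (symmetric, so each unordered pair gives one sum; this covers all a ≠ a'):
  -5 + -3 = -8
  -5 + 2 = -3
  -5 + 3 = -2
  -5 + 6 = 1
  -5 + 8 = 3
  -5 + 10 = 5
  -3 + 2 = -1
  -3 + 3 = 0
  -3 + 6 = 3
  -3 + 8 = 5
  -3 + 10 = 7
  2 + 3 = 5
  2 + 6 = 8
  2 + 8 = 10
  2 + 10 = 12
  3 + 6 = 9
  3 + 8 = 11
  3 + 10 = 13
  6 + 8 = 14
  6 + 10 = 16
  8 + 10 = 18
Collected distinct sums: {-8, -3, -2, -1, 0, 1, 3, 5, 7, 8, 9, 10, 11, 12, 13, 14, 16, 18}
|A +̂ A| = 18
(Reference bound: |A +̂ A| ≥ 2|A| - 3 for |A| ≥ 2, with |A| = 7 giving ≥ 11.)

|A +̂ A| = 18


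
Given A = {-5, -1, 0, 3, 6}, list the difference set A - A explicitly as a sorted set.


A - A = {a - a' : a, a' ∈ A}.
Compute a - a' for each ordered pair (a, a'):
a = -5: -5--5=0, -5--1=-4, -5-0=-5, -5-3=-8, -5-6=-11
a = -1: -1--5=4, -1--1=0, -1-0=-1, -1-3=-4, -1-6=-7
a = 0: 0--5=5, 0--1=1, 0-0=0, 0-3=-3, 0-6=-6
a = 3: 3--5=8, 3--1=4, 3-0=3, 3-3=0, 3-6=-3
a = 6: 6--5=11, 6--1=7, 6-0=6, 6-3=3, 6-6=0
Collecting distinct values (and noting 0 appears from a-a):
A - A = {-11, -8, -7, -6, -5, -4, -3, -1, 0, 1, 3, 4, 5, 6, 7, 8, 11}
|A - A| = 17

A - A = {-11, -8, -7, -6, -5, -4, -3, -1, 0, 1, 3, 4, 5, 6, 7, 8, 11}


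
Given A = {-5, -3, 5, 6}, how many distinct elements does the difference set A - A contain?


A - A = {a - a' : a, a' ∈ A}; |A| = 4.
Bounds: 2|A|-1 ≤ |A - A| ≤ |A|² - |A| + 1, i.e. 7 ≤ |A - A| ≤ 13.
Note: 0 ∈ A - A always (from a - a). The set is symmetric: if d ∈ A - A then -d ∈ A - A.
Enumerate nonzero differences d = a - a' with a > a' (then include -d):
Positive differences: {1, 2, 8, 9, 10, 11}
Full difference set: {0} ∪ (positive diffs) ∪ (negative diffs).
|A - A| = 1 + 2·6 = 13 (matches direct enumeration: 13).

|A - A| = 13


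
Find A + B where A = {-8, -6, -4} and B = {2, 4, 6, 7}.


A + B = {a + b : a ∈ A, b ∈ B}.
Enumerate all |A|·|B| = 3·4 = 12 pairs (a, b) and collect distinct sums.
a = -8: -8+2=-6, -8+4=-4, -8+6=-2, -8+7=-1
a = -6: -6+2=-4, -6+4=-2, -6+6=0, -6+7=1
a = -4: -4+2=-2, -4+4=0, -4+6=2, -4+7=3
Collecting distinct sums: A + B = {-6, -4, -2, -1, 0, 1, 2, 3}
|A + B| = 8

A + B = {-6, -4, -2, -1, 0, 1, 2, 3}


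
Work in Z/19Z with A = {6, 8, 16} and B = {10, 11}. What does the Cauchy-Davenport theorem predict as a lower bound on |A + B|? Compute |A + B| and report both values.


Cauchy-Davenport: |A + B| ≥ min(p, |A| + |B| - 1) for A, B nonempty in Z/pZ.
|A| = 3, |B| = 2, p = 19.
CD lower bound = min(19, 3 + 2 - 1) = min(19, 4) = 4.
Compute A + B mod 19 directly:
a = 6: 6+10=16, 6+11=17
a = 8: 8+10=18, 8+11=0
a = 16: 16+10=7, 16+11=8
A + B = {0, 7, 8, 16, 17, 18}, so |A + B| = 6.
Verify: 6 ≥ 4? Yes ✓.

CD lower bound = 4, actual |A + B| = 6.


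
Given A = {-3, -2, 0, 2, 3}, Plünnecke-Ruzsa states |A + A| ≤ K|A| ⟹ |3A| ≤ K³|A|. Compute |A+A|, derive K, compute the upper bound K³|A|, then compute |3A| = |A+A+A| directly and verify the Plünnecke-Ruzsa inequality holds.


|A| = 5.
Step 1: Compute A + A by enumerating all 25 pairs.
A + A = {-6, -5, -4, -3, -2, -1, 0, 1, 2, 3, 4, 5, 6}, so |A + A| = 13.
Step 2: Doubling constant K = |A + A|/|A| = 13/5 = 13/5 ≈ 2.6000.
Step 3: Plünnecke-Ruzsa gives |3A| ≤ K³·|A| = (2.6000)³ · 5 ≈ 87.8800.
Step 4: Compute 3A = A + A + A directly by enumerating all triples (a,b,c) ∈ A³; |3A| = 19.
Step 5: Check 19 ≤ 87.8800? Yes ✓.

K = 13/5, Plünnecke-Ruzsa bound K³|A| ≈ 87.8800, |3A| = 19, inequality holds.


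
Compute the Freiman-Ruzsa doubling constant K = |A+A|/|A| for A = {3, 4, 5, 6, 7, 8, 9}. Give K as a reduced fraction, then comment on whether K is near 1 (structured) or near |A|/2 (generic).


|A| = 7.
Compute A + A by enumerating all 49 pairs.
A + A = {6, 7, 8, 9, 10, 11, 12, 13, 14, 15, 16, 17, 18}, so |A + A| = 13.
K = |A + A| / |A| = 13/7 (already in lowest terms) ≈ 1.8571.
Reference: AP of size 7 gives K = 13/7 ≈ 1.8571; a fully generic set of size 7 gives K ≈ 4.0000.

|A| = 7, |A + A| = 13, K = 13/7.


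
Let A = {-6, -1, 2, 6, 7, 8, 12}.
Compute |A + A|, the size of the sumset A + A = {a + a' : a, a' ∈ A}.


A + A = {a + a' : a, a' ∈ A}; |A| = 7.
General bounds: 2|A| - 1 ≤ |A + A| ≤ |A|(|A|+1)/2, i.e. 13 ≤ |A + A| ≤ 28.
Lower bound 2|A|-1 is attained iff A is an arithmetic progression.
Enumerate sums a + a' for a ≤ a' (symmetric, so this suffices):
a = -6: -6+-6=-12, -6+-1=-7, -6+2=-4, -6+6=0, -6+7=1, -6+8=2, -6+12=6
a = -1: -1+-1=-2, -1+2=1, -1+6=5, -1+7=6, -1+8=7, -1+12=11
a = 2: 2+2=4, 2+6=8, 2+7=9, 2+8=10, 2+12=14
a = 6: 6+6=12, 6+7=13, 6+8=14, 6+12=18
a = 7: 7+7=14, 7+8=15, 7+12=19
a = 8: 8+8=16, 8+12=20
a = 12: 12+12=24
Distinct sums: {-12, -7, -4, -2, 0, 1, 2, 4, 5, 6, 7, 8, 9, 10, 11, 12, 13, 14, 15, 16, 18, 19, 20, 24}
|A + A| = 24

|A + A| = 24


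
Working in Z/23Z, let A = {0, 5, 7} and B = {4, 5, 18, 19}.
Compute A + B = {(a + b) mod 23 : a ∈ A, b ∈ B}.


Work in Z/23Z: reduce every sum a + b modulo 23.
Enumerate all 12 pairs:
a = 0: 0+4=4, 0+5=5, 0+18=18, 0+19=19
a = 5: 5+4=9, 5+5=10, 5+18=0, 5+19=1
a = 7: 7+4=11, 7+5=12, 7+18=2, 7+19=3
Distinct residues collected: {0, 1, 2, 3, 4, 5, 9, 10, 11, 12, 18, 19}
|A + B| = 12 (out of 23 total residues).

A + B = {0, 1, 2, 3, 4, 5, 9, 10, 11, 12, 18, 19}


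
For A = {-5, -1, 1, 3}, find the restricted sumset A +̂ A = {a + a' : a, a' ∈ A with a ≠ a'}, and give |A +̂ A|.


Restricted sumset: A +̂ A = {a + a' : a ∈ A, a' ∈ A, a ≠ a'}.
Equivalently, take A + A and drop any sum 2a that is achievable ONLY as a + a for a ∈ A (i.e. sums representable only with equal summands).
Enumerate pairs (a, a') with a < a' (symmetric, so each unordered pair gives one sum; this covers all a ≠ a'):
  -5 + -1 = -6
  -5 + 1 = -4
  -5 + 3 = -2
  -1 + 1 = 0
  -1 + 3 = 2
  1 + 3 = 4
Collected distinct sums: {-6, -4, -2, 0, 2, 4}
|A +̂ A| = 6
(Reference bound: |A +̂ A| ≥ 2|A| - 3 for |A| ≥ 2, with |A| = 4 giving ≥ 5.)

|A +̂ A| = 6


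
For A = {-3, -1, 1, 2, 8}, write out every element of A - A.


A - A = {a - a' : a, a' ∈ A}.
Compute a - a' for each ordered pair (a, a'):
a = -3: -3--3=0, -3--1=-2, -3-1=-4, -3-2=-5, -3-8=-11
a = -1: -1--3=2, -1--1=0, -1-1=-2, -1-2=-3, -1-8=-9
a = 1: 1--3=4, 1--1=2, 1-1=0, 1-2=-1, 1-8=-7
a = 2: 2--3=5, 2--1=3, 2-1=1, 2-2=0, 2-8=-6
a = 8: 8--3=11, 8--1=9, 8-1=7, 8-2=6, 8-8=0
Collecting distinct values (and noting 0 appears from a-a):
A - A = {-11, -9, -7, -6, -5, -4, -3, -2, -1, 0, 1, 2, 3, 4, 5, 6, 7, 9, 11}
|A - A| = 19

A - A = {-11, -9, -7, -6, -5, -4, -3, -2, -1, 0, 1, 2, 3, 4, 5, 6, 7, 9, 11}


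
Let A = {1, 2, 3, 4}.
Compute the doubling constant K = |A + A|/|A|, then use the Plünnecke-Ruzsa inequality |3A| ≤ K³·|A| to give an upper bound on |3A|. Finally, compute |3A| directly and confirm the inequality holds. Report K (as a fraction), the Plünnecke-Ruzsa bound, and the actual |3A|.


|A| = 4.
Step 1: Compute A + A by enumerating all 16 pairs.
A + A = {2, 3, 4, 5, 6, 7, 8}, so |A + A| = 7.
Step 2: Doubling constant K = |A + A|/|A| = 7/4 = 7/4 ≈ 1.7500.
Step 3: Plünnecke-Ruzsa gives |3A| ≤ K³·|A| = (1.7500)³ · 4 ≈ 21.4375.
Step 4: Compute 3A = A + A + A directly by enumerating all triples (a,b,c) ∈ A³; |3A| = 10.
Step 5: Check 10 ≤ 21.4375? Yes ✓.

K = 7/4, Plünnecke-Ruzsa bound K³|A| ≈ 21.4375, |3A| = 10, inequality holds.


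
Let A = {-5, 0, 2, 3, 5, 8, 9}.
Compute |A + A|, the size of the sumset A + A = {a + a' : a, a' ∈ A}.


A + A = {a + a' : a, a' ∈ A}; |A| = 7.
General bounds: 2|A| - 1 ≤ |A + A| ≤ |A|(|A|+1)/2, i.e. 13 ≤ |A + A| ≤ 28.
Lower bound 2|A|-1 is attained iff A is an arithmetic progression.
Enumerate sums a + a' for a ≤ a' (symmetric, so this suffices):
a = -5: -5+-5=-10, -5+0=-5, -5+2=-3, -5+3=-2, -5+5=0, -5+8=3, -5+9=4
a = 0: 0+0=0, 0+2=2, 0+3=3, 0+5=5, 0+8=8, 0+9=9
a = 2: 2+2=4, 2+3=5, 2+5=7, 2+8=10, 2+9=11
a = 3: 3+3=6, 3+5=8, 3+8=11, 3+9=12
a = 5: 5+5=10, 5+8=13, 5+9=14
a = 8: 8+8=16, 8+9=17
a = 9: 9+9=18
Distinct sums: {-10, -5, -3, -2, 0, 2, 3, 4, 5, 6, 7, 8, 9, 10, 11, 12, 13, 14, 16, 17, 18}
|A + A| = 21

|A + A| = 21


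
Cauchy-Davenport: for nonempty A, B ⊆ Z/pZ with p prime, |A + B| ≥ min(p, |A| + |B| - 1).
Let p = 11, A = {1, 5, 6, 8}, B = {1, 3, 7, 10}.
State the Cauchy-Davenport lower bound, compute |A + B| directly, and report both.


Cauchy-Davenport: |A + B| ≥ min(p, |A| + |B| - 1) for A, B nonempty in Z/pZ.
|A| = 4, |B| = 4, p = 11.
CD lower bound = min(11, 4 + 4 - 1) = min(11, 7) = 7.
Compute A + B mod 11 directly:
a = 1: 1+1=2, 1+3=4, 1+7=8, 1+10=0
a = 5: 5+1=6, 5+3=8, 5+7=1, 5+10=4
a = 6: 6+1=7, 6+3=9, 6+7=2, 6+10=5
a = 8: 8+1=9, 8+3=0, 8+7=4, 8+10=7
A + B = {0, 1, 2, 4, 5, 6, 7, 8, 9}, so |A + B| = 9.
Verify: 9 ≥ 7? Yes ✓.

CD lower bound = 7, actual |A + B| = 9.


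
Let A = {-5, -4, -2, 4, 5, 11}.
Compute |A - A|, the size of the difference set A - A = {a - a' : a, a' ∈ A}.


A - A = {a - a' : a, a' ∈ A}; |A| = 6.
Bounds: 2|A|-1 ≤ |A - A| ≤ |A|² - |A| + 1, i.e. 11 ≤ |A - A| ≤ 31.
Note: 0 ∈ A - A always (from a - a). The set is symmetric: if d ∈ A - A then -d ∈ A - A.
Enumerate nonzero differences d = a - a' with a > a' (then include -d):
Positive differences: {1, 2, 3, 6, 7, 8, 9, 10, 13, 15, 16}
Full difference set: {0} ∪ (positive diffs) ∪ (negative diffs).
|A - A| = 1 + 2·11 = 23 (matches direct enumeration: 23).

|A - A| = 23


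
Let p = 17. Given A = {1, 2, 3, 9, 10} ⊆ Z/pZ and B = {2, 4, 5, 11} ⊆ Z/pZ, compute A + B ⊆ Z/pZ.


Work in Z/17Z: reduce every sum a + b modulo 17.
Enumerate all 20 pairs:
a = 1: 1+2=3, 1+4=5, 1+5=6, 1+11=12
a = 2: 2+2=4, 2+4=6, 2+5=7, 2+11=13
a = 3: 3+2=5, 3+4=7, 3+5=8, 3+11=14
a = 9: 9+2=11, 9+4=13, 9+5=14, 9+11=3
a = 10: 10+2=12, 10+4=14, 10+5=15, 10+11=4
Distinct residues collected: {3, 4, 5, 6, 7, 8, 11, 12, 13, 14, 15}
|A + B| = 11 (out of 17 total residues).

A + B = {3, 4, 5, 6, 7, 8, 11, 12, 13, 14, 15}


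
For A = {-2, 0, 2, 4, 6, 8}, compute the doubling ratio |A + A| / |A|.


|A| = 6.
Compute A + A by enumerating all 36 pairs.
A + A = {-4, -2, 0, 2, 4, 6, 8, 10, 12, 14, 16}, so |A + A| = 11.
K = |A + A| / |A| = 11/6 (already in lowest terms) ≈ 1.8333.
Reference: AP of size 6 gives K = 11/6 ≈ 1.8333; a fully generic set of size 6 gives K ≈ 3.5000.

|A| = 6, |A + A| = 11, K = 11/6.


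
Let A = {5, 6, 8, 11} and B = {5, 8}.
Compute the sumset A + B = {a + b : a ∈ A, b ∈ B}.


A + B = {a + b : a ∈ A, b ∈ B}.
Enumerate all |A|·|B| = 4·2 = 8 pairs (a, b) and collect distinct sums.
a = 5: 5+5=10, 5+8=13
a = 6: 6+5=11, 6+8=14
a = 8: 8+5=13, 8+8=16
a = 11: 11+5=16, 11+8=19
Collecting distinct sums: A + B = {10, 11, 13, 14, 16, 19}
|A + B| = 6

A + B = {10, 11, 13, 14, 16, 19}


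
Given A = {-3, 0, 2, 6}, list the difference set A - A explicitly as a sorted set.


A - A = {a - a' : a, a' ∈ A}.
Compute a - a' for each ordered pair (a, a'):
a = -3: -3--3=0, -3-0=-3, -3-2=-5, -3-6=-9
a = 0: 0--3=3, 0-0=0, 0-2=-2, 0-6=-6
a = 2: 2--3=5, 2-0=2, 2-2=0, 2-6=-4
a = 6: 6--3=9, 6-0=6, 6-2=4, 6-6=0
Collecting distinct values (and noting 0 appears from a-a):
A - A = {-9, -6, -5, -4, -3, -2, 0, 2, 3, 4, 5, 6, 9}
|A - A| = 13

A - A = {-9, -6, -5, -4, -3, -2, 0, 2, 3, 4, 5, 6, 9}


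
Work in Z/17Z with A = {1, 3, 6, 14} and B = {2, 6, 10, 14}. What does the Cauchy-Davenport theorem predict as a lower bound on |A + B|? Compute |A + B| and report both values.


Cauchy-Davenport: |A + B| ≥ min(p, |A| + |B| - 1) for A, B nonempty in Z/pZ.
|A| = 4, |B| = 4, p = 17.
CD lower bound = min(17, 4 + 4 - 1) = min(17, 7) = 7.
Compute A + B mod 17 directly:
a = 1: 1+2=3, 1+6=7, 1+10=11, 1+14=15
a = 3: 3+2=5, 3+6=9, 3+10=13, 3+14=0
a = 6: 6+2=8, 6+6=12, 6+10=16, 6+14=3
a = 14: 14+2=16, 14+6=3, 14+10=7, 14+14=11
A + B = {0, 3, 5, 7, 8, 9, 11, 12, 13, 15, 16}, so |A + B| = 11.
Verify: 11 ≥ 7? Yes ✓.

CD lower bound = 7, actual |A + B| = 11.


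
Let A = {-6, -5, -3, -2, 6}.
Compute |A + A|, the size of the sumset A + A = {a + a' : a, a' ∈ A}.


A + A = {a + a' : a, a' ∈ A}; |A| = 5.
General bounds: 2|A| - 1 ≤ |A + A| ≤ |A|(|A|+1)/2, i.e. 9 ≤ |A + A| ≤ 15.
Lower bound 2|A|-1 is attained iff A is an arithmetic progression.
Enumerate sums a + a' for a ≤ a' (symmetric, so this suffices):
a = -6: -6+-6=-12, -6+-5=-11, -6+-3=-9, -6+-2=-8, -6+6=0
a = -5: -5+-5=-10, -5+-3=-8, -5+-2=-7, -5+6=1
a = -3: -3+-3=-6, -3+-2=-5, -3+6=3
a = -2: -2+-2=-4, -2+6=4
a = 6: 6+6=12
Distinct sums: {-12, -11, -10, -9, -8, -7, -6, -5, -4, 0, 1, 3, 4, 12}
|A + A| = 14

|A + A| = 14


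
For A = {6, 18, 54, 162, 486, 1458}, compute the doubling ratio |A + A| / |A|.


|A| = 6.
Compute A + A by enumerating all 36 pairs.
A + A = {12, 24, 36, 60, 72, 108, 168, 180, 216, 324, 492, 504, 540, 648, 972, 1464, 1476, 1512, 1620, 1944, 2916}, so |A + A| = 21.
K = |A + A| / |A| = 21/6 = 7/2 ≈ 3.5000.
Reference: AP of size 6 gives K = 11/6 ≈ 1.8333; a fully generic set of size 6 gives K ≈ 3.5000.

|A| = 6, |A + A| = 21, K = 21/6 = 7/2.
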